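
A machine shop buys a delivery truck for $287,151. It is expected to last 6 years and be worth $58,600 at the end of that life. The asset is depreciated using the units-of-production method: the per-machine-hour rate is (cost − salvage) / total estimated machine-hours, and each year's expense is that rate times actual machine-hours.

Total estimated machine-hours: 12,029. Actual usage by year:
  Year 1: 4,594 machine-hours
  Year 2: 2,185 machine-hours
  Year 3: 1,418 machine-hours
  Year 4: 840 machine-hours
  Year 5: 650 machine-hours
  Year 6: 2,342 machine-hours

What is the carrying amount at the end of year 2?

$158,350

Depreciable base = $287,151 − $58,600 = $228,551.
Rate = $228,551 / 12,029 machine-hours = $19 per machine-hour.
Year 1: 4,594 × $19 = $87,286. Book value $199,865.
Year 2: 2,185 × $19 = $41,515. Book value $158,350.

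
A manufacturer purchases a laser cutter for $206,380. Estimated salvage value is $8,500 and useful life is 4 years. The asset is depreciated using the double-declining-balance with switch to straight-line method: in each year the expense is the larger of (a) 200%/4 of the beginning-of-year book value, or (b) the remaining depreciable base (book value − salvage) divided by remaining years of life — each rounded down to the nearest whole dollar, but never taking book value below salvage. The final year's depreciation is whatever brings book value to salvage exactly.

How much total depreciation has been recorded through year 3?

$180,582

Depreciable base = $206,380 − $8,500 = $197,880.
Year 1: DB = ⌊$206,380 × 200%/4⌋ = $103,190; SL = ⌊$197,880/4⌋ = $49,470 → take DB $103,190. Book value $103,190.
Year 2: DB = ⌊$103,190 × 200%/4⌋ = $51,595; SL = ⌊$94,690/3⌋ = $31,563 → take DB $51,595. Book value $51,595.
Year 3: DB = ⌊$51,595 × 200%/4⌋ = $25,797; SL = ⌊$43,095/2⌋ = $21,547 → take DB $25,797. Book value $25,798.
Accumulated through year 3 = $206,380 − $25,798 = $180,582.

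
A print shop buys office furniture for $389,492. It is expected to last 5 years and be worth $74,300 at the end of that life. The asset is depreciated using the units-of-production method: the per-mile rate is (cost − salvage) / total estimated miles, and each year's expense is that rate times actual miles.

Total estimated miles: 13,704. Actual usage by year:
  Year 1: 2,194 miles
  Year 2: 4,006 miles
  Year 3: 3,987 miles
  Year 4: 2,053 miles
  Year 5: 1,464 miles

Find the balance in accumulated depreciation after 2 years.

Depreciable base = $389,492 − $74,300 = $315,192.
Rate = $315,192 / 13,704 miles = $23 per mile.
Year 1: 2,194 × $23 = $50,462. Book value $339,030.
Year 2: 4,006 × $23 = $92,138. Book value $246,892.
Accumulated through year 2 = $389,492 − $246,892 = $142,600.

$142,600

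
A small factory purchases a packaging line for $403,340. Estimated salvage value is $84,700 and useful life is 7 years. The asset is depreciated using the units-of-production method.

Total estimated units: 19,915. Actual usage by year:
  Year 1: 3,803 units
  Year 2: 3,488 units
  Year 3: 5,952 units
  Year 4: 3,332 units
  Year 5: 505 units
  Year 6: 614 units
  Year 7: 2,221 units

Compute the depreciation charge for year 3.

$95,232

Depreciable base = $403,340 − $84,700 = $318,640.
Rate = $318,640 / 19,915 units = $16 per unit.
Year 1: 3,803 × $16 = $60,848. Book value $342,492.
Year 2: 3,488 × $16 = $55,808. Book value $286,684.
Year 3: 5,952 × $16 = $95,232. Book value $191,452.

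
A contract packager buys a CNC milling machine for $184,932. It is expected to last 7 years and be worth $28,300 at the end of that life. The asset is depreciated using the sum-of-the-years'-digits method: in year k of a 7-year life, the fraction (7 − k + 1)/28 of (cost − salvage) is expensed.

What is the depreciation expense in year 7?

$5,594

Depreciable base = $184,932 − $28,300 = $156,632.
Sum of the years' digits = 7+6+5+4+3+2+1 = 28.
Year 1: $156,632 × 7/28 = $39,158. Book value $145,774.
Year 2: $156,632 × 6/28 = $33,564. Book value $112,210.
Year 3: $156,632 × 5/28 = $27,970. Book value $84,240.
Year 4: $156,632 × 4/28 = $22,376. Book value $61,864.
Year 5: $156,632 × 3/28 = $16,782. Book value $45,082.
Year 6: $156,632 × 2/28 = $11,188. Book value $33,894.
Year 7: $156,632 × 1/28 = $5,594. Book value $28,300.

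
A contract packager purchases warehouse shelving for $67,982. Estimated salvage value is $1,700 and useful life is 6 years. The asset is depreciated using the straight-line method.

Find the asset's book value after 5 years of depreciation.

Depreciable base = $67,982 − $1,700 = $66,282.
Annual expense = $66,282 / 6 = $11,047.
End of year 1: book value $56,935.
End of year 2: book value $45,888.
End of year 3: book value $34,841.
End of year 4: book value $23,794.
End of year 5: book value $12,747.

$12,747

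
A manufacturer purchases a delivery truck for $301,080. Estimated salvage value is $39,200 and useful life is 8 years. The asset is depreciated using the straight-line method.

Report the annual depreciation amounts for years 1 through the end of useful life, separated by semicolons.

Depreciable base = $301,080 − $39,200 = $261,880.
Annual expense = $261,880 / 8 = $32,735.
End of year 1: book value $268,345.
End of year 2: book value $235,610.
End of year 3: book value $202,875.
End of year 4: book value $170,140.
End of year 5: book value $137,405.
End of year 6: book value $104,670.
End of year 7: book value $71,935.
End of year 8: book value $39,200.

$32,735; $32,735; $32,735; $32,735; $32,735; $32,735; $32,735; $32,735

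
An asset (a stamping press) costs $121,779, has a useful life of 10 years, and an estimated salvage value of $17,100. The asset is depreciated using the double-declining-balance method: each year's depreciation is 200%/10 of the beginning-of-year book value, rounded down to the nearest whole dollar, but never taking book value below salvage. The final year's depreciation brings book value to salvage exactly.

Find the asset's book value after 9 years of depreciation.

$17,100

Depreciable base = $121,779 − $17,100 = $104,679.
Year 1: ⌊$121,779 × 200%/10⌋ = $24,355. Book value $97,424.
Year 2: ⌊$97,424 × 200%/10⌋ = $19,484. Book value $77,940.
Year 3: ⌊$77,940 × 200%/10⌋ = $15,588. Book value $62,352.
Year 4: ⌊$62,352 × 200%/10⌋ = $12,470. Book value $49,882.
Year 5: ⌊$49,882 × 200%/10⌋ = $9,976. Book value $39,906.
Year 6: ⌊$39,906 × 200%/10⌋ = $7,981. Book value $31,925.
Year 7: ⌊$31,925 × 200%/10⌋ = $6,385. Book value $25,540.
Year 8: ⌊$25,540 × 200%/10⌋ = $5,108. Book value $20,432.
Year 9: ⌊$20,432 × 200%/10⌋ = $4,086, capped at $3,332. Book value $17,100.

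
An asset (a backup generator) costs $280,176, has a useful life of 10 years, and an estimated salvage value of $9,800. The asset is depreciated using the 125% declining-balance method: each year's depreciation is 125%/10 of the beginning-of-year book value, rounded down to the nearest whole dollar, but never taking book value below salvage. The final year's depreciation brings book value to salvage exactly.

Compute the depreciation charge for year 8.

Depreciable base = $280,176 − $9,800 = $270,376.
Year 1: ⌊$280,176 × 125%/10⌋ = $35,022. Book value $245,154.
Year 2: ⌊$245,154 × 125%/10⌋ = $30,644. Book value $214,510.
Year 3: ⌊$214,510 × 125%/10⌋ = $26,813. Book value $187,697.
Year 4: ⌊$187,697 × 125%/10⌋ = $23,462. Book value $164,235.
Year 5: ⌊$164,235 × 125%/10⌋ = $20,529. Book value $143,706.
Year 6: ⌊$143,706 × 125%/10⌋ = $17,963. Book value $125,743.
Year 7: ⌊$125,743 × 125%/10⌋ = $15,717. Book value $110,026.
Year 8: ⌊$110,026 × 125%/10⌋ = $13,753. Book value $96,273.

$13,753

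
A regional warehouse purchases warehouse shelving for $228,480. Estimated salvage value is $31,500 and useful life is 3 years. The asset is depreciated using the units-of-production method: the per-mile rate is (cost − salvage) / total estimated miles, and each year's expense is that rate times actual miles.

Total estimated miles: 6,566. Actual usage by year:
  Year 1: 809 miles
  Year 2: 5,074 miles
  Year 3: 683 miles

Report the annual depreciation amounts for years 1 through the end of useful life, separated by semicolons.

$24,270; $152,220; $20,490

Depreciable base = $228,480 − $31,500 = $196,980.
Rate = $196,980 / 6,566 miles = $30 per mile.
Year 1: 809 × $30 = $24,270. Book value $204,210.
Year 2: 5,074 × $30 = $152,220. Book value $51,990.
Year 3: 683 × $30 = $20,490. Book value $31,500.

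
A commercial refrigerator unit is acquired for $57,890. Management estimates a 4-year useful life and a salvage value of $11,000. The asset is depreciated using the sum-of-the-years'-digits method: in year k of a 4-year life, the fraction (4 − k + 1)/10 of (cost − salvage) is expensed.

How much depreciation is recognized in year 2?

Depreciable base = $57,890 − $11,000 = $46,890.
Sum of the years' digits = 4+3+2+1 = 10.
Year 1: $46,890 × 4/10 = $18,756. Book value $39,134.
Year 2: $46,890 × 3/10 = $14,067. Book value $25,067.

$14,067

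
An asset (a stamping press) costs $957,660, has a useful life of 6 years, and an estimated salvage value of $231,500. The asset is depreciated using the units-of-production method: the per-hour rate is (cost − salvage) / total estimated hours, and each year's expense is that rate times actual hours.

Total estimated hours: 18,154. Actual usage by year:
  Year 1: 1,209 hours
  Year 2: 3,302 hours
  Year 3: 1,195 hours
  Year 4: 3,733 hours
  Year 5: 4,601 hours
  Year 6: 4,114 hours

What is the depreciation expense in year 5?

Depreciable base = $957,660 − $231,500 = $726,160.
Rate = $726,160 / 18,154 hours = $40 per hour.
Year 1: 1,209 × $40 = $48,360. Book value $909,300.
Year 2: 3,302 × $40 = $132,080. Book value $777,220.
Year 3: 1,195 × $40 = $47,800. Book value $729,420.
Year 4: 3,733 × $40 = $149,320. Book value $580,100.
Year 5: 4,601 × $40 = $184,040. Book value $396,060.

$184,040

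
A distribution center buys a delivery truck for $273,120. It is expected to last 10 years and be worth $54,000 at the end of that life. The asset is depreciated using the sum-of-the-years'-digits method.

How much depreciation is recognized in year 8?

Depreciable base = $273,120 − $54,000 = $219,120.
Sum of the years' digits = 10+9+8+7+6+5+4+3+2+1 = 55.
Year 1: $219,120 × 10/55 = $39,840. Book value $233,280.
Year 2: $219,120 × 9/55 = $35,856. Book value $197,424.
Year 3: $219,120 × 8/55 = $31,872. Book value $165,552.
Year 4: $219,120 × 7/55 = $27,888. Book value $137,664.
Year 5: $219,120 × 6/55 = $23,904. Book value $113,760.
Year 6: $219,120 × 5/55 = $19,920. Book value $93,840.
Year 7: $219,120 × 4/55 = $15,936. Book value $77,904.
Year 8: $219,120 × 3/55 = $11,952. Book value $65,952.

$11,952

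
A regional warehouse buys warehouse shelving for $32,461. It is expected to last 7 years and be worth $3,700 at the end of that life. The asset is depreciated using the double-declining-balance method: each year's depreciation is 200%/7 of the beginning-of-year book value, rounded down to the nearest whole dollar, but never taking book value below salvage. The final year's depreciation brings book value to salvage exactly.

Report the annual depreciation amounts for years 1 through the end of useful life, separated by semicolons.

$9,274; $6,624; $4,732; $3,380; $2,414; $1,724; $613

Depreciable base = $32,461 − $3,700 = $28,761.
Year 1: ⌊$32,461 × 200%/7⌋ = $9,274. Book value $23,187.
Year 2: ⌊$23,187 × 200%/7⌋ = $6,624. Book value $16,563.
Year 3: ⌊$16,563 × 200%/7⌋ = $4,732. Book value $11,831.
Year 4: ⌊$11,831 × 200%/7⌋ = $3,380. Book value $8,451.
Year 5: ⌊$8,451 × 200%/7⌋ = $2,414. Book value $6,037.
Year 6: ⌊$6,037 × 200%/7⌋ = $1,724. Book value $4,313.
Year 7 (final): $4,313 − $3,700 = $613. Book value $3,700.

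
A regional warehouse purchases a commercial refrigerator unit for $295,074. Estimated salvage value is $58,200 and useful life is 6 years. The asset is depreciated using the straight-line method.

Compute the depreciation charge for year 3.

Depreciable base = $295,074 − $58,200 = $236,874.
Annual expense = $236,874 / 6 = $39,479.

$39,479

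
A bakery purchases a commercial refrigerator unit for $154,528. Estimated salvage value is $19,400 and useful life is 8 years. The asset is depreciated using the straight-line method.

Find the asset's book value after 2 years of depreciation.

$120,746

Depreciable base = $154,528 − $19,400 = $135,128.
Annual expense = $135,128 / 8 = $16,891.
End of year 1: book value $137,637.
End of year 2: book value $120,746.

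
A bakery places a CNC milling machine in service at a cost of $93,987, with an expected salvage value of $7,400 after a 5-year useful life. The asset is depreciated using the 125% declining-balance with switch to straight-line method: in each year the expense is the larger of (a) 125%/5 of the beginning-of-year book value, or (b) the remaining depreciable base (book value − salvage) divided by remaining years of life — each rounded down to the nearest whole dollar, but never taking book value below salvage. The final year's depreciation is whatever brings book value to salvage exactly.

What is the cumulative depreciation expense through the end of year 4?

$71,430

Depreciable base = $93,987 − $7,400 = $86,587.
Year 1: DB = ⌊$93,987 × 125%/5⌋ = $23,496; SL = ⌊$86,587/5⌋ = $17,317 → take DB $23,496. Book value $70,491.
Year 2: DB = ⌊$70,491 × 125%/5⌋ = $17,622; SL = ⌊$63,091/4⌋ = $15,772 → take DB $17,622. Book value $52,869.
Year 3: DB = ⌊$52,869 × 125%/5⌋ = $13,217; SL = ⌊$45,469/3⌋ = $15,156 → take SL $15,156. Book value $37,713.
Year 4: DB = ⌊$37,713 × 125%/5⌋ = $9,428; SL = ⌊$30,313/2⌋ = $15,156 → take SL $15,156. Book value $22,557.
Accumulated through year 4 = $93,987 − $22,557 = $71,430.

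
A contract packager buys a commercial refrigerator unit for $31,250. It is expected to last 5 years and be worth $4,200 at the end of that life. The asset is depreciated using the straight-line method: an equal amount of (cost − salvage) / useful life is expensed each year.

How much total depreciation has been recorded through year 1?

$5,410

Depreciable base = $31,250 − $4,200 = $27,050.
Annual expense = $27,050 / 5 = $5,410.
End of year 1: book value $25,840.
Accumulated through year 1 = $31,250 − $25,840 = $5,410.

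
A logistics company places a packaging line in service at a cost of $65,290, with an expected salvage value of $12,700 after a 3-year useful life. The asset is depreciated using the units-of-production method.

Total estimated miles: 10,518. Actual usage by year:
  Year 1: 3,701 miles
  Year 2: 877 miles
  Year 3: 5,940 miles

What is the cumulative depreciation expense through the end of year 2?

$22,890

Depreciable base = $65,290 − $12,700 = $52,590.
Rate = $52,590 / 10,518 miles = $5 per mile.
Year 1: 3,701 × $5 = $18,505. Book value $46,785.
Year 2: 877 × $5 = $4,385. Book value $42,400.
Accumulated through year 2 = $65,290 − $42,400 = $22,890.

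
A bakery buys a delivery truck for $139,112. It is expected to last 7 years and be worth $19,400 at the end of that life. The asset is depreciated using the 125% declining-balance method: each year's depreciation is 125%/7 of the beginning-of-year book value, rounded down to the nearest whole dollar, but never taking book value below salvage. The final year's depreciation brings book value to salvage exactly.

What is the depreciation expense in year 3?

$16,761

Depreciable base = $139,112 − $19,400 = $119,712.
Year 1: ⌊$139,112 × 125%/7⌋ = $24,841. Book value $114,271.
Year 2: ⌊$114,271 × 125%/7⌋ = $20,405. Book value $93,866.
Year 3: ⌊$93,866 × 125%/7⌋ = $16,761. Book value $77,105.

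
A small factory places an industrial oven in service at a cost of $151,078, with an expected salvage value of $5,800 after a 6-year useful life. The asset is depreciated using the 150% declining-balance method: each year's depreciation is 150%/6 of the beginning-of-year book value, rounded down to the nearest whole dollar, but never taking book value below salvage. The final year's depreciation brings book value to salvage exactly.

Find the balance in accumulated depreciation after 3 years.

$87,341

Depreciable base = $151,078 − $5,800 = $145,278.
Year 1: ⌊$151,078 × 150%/6⌋ = $37,769. Book value $113,309.
Year 2: ⌊$113,309 × 150%/6⌋ = $28,327. Book value $84,982.
Year 3: ⌊$84,982 × 150%/6⌋ = $21,245. Book value $63,737.
Accumulated through year 3 = $151,078 − $63,737 = $87,341.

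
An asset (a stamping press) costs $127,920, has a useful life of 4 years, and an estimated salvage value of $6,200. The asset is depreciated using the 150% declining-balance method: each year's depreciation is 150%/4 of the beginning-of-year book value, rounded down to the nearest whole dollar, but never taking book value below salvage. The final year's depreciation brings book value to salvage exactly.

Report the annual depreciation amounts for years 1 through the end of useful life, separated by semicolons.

Depreciable base = $127,920 − $6,200 = $121,720.
Year 1: ⌊$127,920 × 150%/4⌋ = $47,970. Book value $79,950.
Year 2: ⌊$79,950 × 150%/4⌋ = $29,981. Book value $49,969.
Year 3: ⌊$49,969 × 150%/4⌋ = $18,738. Book value $31,231.
Year 4 (final): $31,231 − $6,200 = $25,031. Book value $6,200.

$47,970; $29,981; $18,738; $25,031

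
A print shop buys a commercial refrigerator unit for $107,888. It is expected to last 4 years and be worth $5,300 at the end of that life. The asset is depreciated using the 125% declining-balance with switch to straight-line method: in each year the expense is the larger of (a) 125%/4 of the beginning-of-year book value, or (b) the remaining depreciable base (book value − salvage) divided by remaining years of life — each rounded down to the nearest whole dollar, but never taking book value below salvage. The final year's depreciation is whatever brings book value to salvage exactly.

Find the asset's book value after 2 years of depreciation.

Depreciable base = $107,888 − $5,300 = $102,588.
Year 1: DB = ⌊$107,888 × 125%/4⌋ = $33,715; SL = ⌊$102,588/4⌋ = $25,647 → take DB $33,715. Book value $74,173.
Year 2: DB = ⌊$74,173 × 125%/4⌋ = $23,179; SL = ⌊$68,873/3⌋ = $22,957 → take DB $23,179. Book value $50,994.

$50,994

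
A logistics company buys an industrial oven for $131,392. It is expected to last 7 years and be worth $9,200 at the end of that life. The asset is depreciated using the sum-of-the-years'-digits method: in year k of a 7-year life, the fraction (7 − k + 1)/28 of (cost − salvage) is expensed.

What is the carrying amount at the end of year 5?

$22,292

Depreciable base = $131,392 − $9,200 = $122,192.
Sum of the years' digits = 7+6+5+4+3+2+1 = 28.
Year 1: $122,192 × 7/28 = $30,548. Book value $100,844.
Year 2: $122,192 × 6/28 = $26,184. Book value $74,660.
Year 3: $122,192 × 5/28 = $21,820. Book value $52,840.
Year 4: $122,192 × 4/28 = $17,456. Book value $35,384.
Year 5: $122,192 × 3/28 = $13,092. Book value $22,292.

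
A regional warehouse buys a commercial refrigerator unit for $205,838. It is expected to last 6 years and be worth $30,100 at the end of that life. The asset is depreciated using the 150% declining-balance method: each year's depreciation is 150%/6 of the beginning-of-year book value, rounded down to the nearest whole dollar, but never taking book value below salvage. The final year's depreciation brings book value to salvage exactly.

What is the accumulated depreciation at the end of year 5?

$156,990

Depreciable base = $205,838 − $30,100 = $175,738.
Year 1: ⌊$205,838 × 150%/6⌋ = $51,459. Book value $154,379.
Year 2: ⌊$154,379 × 150%/6⌋ = $38,594. Book value $115,785.
Year 3: ⌊$115,785 × 150%/6⌋ = $28,946. Book value $86,839.
Year 4: ⌊$86,839 × 150%/6⌋ = $21,709. Book value $65,130.
Year 5: ⌊$65,130 × 150%/6⌋ = $16,282. Book value $48,848.
Accumulated through year 5 = $205,838 − $48,848 = $156,990.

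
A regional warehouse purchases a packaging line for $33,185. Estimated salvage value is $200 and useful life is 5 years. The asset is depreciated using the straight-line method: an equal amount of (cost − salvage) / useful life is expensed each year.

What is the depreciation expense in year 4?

Depreciable base = $33,185 − $200 = $32,985.
Annual expense = $32,985 / 5 = $6,597.

$6,597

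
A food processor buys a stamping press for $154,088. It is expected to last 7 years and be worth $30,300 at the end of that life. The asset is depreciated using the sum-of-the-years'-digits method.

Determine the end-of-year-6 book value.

Depreciable base = $154,088 − $30,300 = $123,788.
Sum of the years' digits = 7+6+5+4+3+2+1 = 28.
Year 1: $123,788 × 7/28 = $30,947. Book value $123,141.
Year 2: $123,788 × 6/28 = $26,526. Book value $96,615.
Year 3: $123,788 × 5/28 = $22,105. Book value $74,510.
Year 4: $123,788 × 4/28 = $17,684. Book value $56,826.
Year 5: $123,788 × 3/28 = $13,263. Book value $43,563.
Year 6: $123,788 × 2/28 = $8,842. Book value $34,721.

$34,721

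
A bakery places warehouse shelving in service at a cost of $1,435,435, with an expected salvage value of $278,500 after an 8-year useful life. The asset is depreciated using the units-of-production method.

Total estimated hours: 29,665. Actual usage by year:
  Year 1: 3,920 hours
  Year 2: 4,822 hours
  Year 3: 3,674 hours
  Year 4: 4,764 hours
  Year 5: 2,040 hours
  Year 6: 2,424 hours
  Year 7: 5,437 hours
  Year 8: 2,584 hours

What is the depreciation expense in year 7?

$212,043

Depreciable base = $1,435,435 − $278,500 = $1,156,935.
Rate = $1,156,935 / 29,665 hours = $39 per hour.
Year 1: 3,920 × $39 = $152,880. Book value $1,282,555.
Year 2: 4,822 × $39 = $188,058. Book value $1,094,497.
Year 3: 3,674 × $39 = $143,286. Book value $951,211.
Year 4: 4,764 × $39 = $185,796. Book value $765,415.
Year 5: 2,040 × $39 = $79,560. Book value $685,855.
Year 6: 2,424 × $39 = $94,536. Book value $591,319.
Year 7: 5,437 × $39 = $212,043. Book value $379,276.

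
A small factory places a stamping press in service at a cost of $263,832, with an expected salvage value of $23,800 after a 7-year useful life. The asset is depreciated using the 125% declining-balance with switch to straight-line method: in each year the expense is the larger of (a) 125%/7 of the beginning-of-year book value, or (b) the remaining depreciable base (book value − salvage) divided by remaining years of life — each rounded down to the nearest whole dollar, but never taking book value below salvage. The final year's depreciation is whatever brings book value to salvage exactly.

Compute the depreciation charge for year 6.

$30,608

Depreciable base = $263,832 − $23,800 = $240,032.
Year 1: DB = ⌊$263,832 × 125%/7⌋ = $47,112; SL = ⌊$240,032/7⌋ = $34,290 → take DB $47,112. Book value $216,720.
Year 2: DB = ⌊$216,720 × 125%/7⌋ = $38,700; SL = ⌊$192,920/6⌋ = $32,153 → take DB $38,700. Book value $178,020.
Year 3: DB = ⌊$178,020 × 125%/7⌋ = $31,789; SL = ⌊$154,220/5⌋ = $30,844 → take DB $31,789. Book value $146,231.
Year 4: DB = ⌊$146,231 × 125%/7⌋ = $26,112; SL = ⌊$122,431/4⌋ = $30,607 → take SL $30,607. Book value $115,624.
Year 5: DB = ⌊$115,624 × 125%/7⌋ = $20,647; SL = ⌊$91,824/3⌋ = $30,608 → take SL $30,608. Book value $85,016.
Year 6: DB = ⌊$85,016 × 125%/7⌋ = $15,181; SL = ⌊$61,216/2⌋ = $30,608 → take SL $30,608. Book value $54,408.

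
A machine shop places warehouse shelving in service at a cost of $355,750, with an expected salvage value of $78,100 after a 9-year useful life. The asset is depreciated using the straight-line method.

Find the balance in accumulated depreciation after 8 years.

$246,800

Depreciable base = $355,750 − $78,100 = $277,650.
Annual expense = $277,650 / 9 = $30,850.
End of year 1: book value $324,900.
End of year 2: book value $294,050.
End of year 3: book value $263,200.
End of year 4: book value $232,350.
End of year 5: book value $201,500.
End of year 6: book value $170,650.
End of year 7: book value $139,800.
End of year 8: book value $108,950.
Accumulated through year 8 = $355,750 − $108,950 = $246,800.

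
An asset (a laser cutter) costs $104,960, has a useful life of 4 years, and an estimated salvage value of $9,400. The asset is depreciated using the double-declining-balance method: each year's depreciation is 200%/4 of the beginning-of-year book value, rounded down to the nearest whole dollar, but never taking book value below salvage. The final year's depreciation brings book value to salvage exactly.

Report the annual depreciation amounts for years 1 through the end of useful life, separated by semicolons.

$52,480; $26,240; $13,120; $3,720

Depreciable base = $104,960 − $9,400 = $95,560.
Year 1: ⌊$104,960 × 200%/4⌋ = $52,480. Book value $52,480.
Year 2: ⌊$52,480 × 200%/4⌋ = $26,240. Book value $26,240.
Year 3: ⌊$26,240 × 200%/4⌋ = $13,120. Book value $13,120.
Year 4 (final): $13,120 − $9,400 = $3,720. Book value $9,400.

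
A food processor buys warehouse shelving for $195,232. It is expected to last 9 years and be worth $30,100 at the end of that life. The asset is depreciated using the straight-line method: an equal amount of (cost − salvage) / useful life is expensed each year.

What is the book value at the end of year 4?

Depreciable base = $195,232 − $30,100 = $165,132.
Annual expense = $165,132 / 9 = $18,348.
End of year 1: book value $176,884.
End of year 2: book value $158,536.
End of year 3: book value $140,188.
End of year 4: book value $121,840.

$121,840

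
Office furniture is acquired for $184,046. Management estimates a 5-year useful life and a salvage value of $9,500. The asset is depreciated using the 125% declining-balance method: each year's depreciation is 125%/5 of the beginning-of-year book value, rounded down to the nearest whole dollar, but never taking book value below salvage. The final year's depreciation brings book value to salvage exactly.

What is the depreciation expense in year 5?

$48,735

Depreciable base = $184,046 − $9,500 = $174,546.
Year 1: ⌊$184,046 × 125%/5⌋ = $46,011. Book value $138,035.
Year 2: ⌊$138,035 × 125%/5⌋ = $34,508. Book value $103,527.
Year 3: ⌊$103,527 × 125%/5⌋ = $25,881. Book value $77,646.
Year 4: ⌊$77,646 × 125%/5⌋ = $19,411. Book value $58,235.
Year 5 (final): $58,235 − $9,500 = $48,735. Book value $9,500.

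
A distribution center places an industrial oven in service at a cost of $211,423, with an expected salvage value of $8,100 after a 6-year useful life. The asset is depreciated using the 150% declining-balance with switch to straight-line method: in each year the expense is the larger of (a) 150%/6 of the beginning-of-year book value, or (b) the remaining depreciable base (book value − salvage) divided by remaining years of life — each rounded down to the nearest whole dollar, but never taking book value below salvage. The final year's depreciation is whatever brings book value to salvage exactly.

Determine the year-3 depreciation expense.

$29,731

Depreciable base = $211,423 − $8,100 = $203,323.
Year 1: DB = ⌊$211,423 × 150%/6⌋ = $52,855; SL = ⌊$203,323/6⌋ = $33,887 → take DB $52,855. Book value $158,568.
Year 2: DB = ⌊$158,568 × 150%/6⌋ = $39,642; SL = ⌊$150,468/5⌋ = $30,093 → take DB $39,642. Book value $118,926.
Year 3: DB = ⌊$118,926 × 150%/6⌋ = $29,731; SL = ⌊$110,826/4⌋ = $27,706 → take DB $29,731. Book value $89,195.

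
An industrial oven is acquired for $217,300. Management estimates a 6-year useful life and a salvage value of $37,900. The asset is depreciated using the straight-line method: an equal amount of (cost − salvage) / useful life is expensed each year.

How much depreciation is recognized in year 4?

Depreciable base = $217,300 − $37,900 = $179,400.
Annual expense = $179,400 / 6 = $29,900.

$29,900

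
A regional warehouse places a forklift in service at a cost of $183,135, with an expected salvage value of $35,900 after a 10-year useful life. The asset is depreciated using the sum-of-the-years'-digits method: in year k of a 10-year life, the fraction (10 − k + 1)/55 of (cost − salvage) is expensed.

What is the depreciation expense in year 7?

Depreciable base = $183,135 − $35,900 = $147,235.
Sum of the years' digits = 10+9+8+7+6+5+4+3+2+1 = 55.
Year 1: $147,235 × 10/55 = $26,770. Book value $156,365.
Year 2: $147,235 × 9/55 = $24,093. Book value $132,272.
Year 3: $147,235 × 8/55 = $21,416. Book value $110,856.
Year 4: $147,235 × 7/55 = $18,739. Book value $92,117.
Year 5: $147,235 × 6/55 = $16,062. Book value $76,055.
Year 6: $147,235 × 5/55 = $13,385. Book value $62,670.
Year 7: $147,235 × 4/55 = $10,708. Book value $51,962.

$10,708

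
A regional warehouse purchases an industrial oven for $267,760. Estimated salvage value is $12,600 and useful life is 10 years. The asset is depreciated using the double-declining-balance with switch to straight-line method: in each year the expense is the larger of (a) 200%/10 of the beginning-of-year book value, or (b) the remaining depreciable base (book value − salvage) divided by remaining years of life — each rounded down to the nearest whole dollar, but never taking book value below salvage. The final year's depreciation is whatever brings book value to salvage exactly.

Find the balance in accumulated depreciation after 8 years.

Depreciable base = $267,760 − $12,600 = $255,160.
Year 1: DB = ⌊$267,760 × 200%/10⌋ = $53,552; SL = ⌊$255,160/10⌋ = $25,516 → take DB $53,552. Book value $214,208.
Year 2: DB = ⌊$214,208 × 200%/10⌋ = $42,841; SL = ⌊$201,608/9⌋ = $22,400 → take DB $42,841. Book value $171,367.
Year 3: DB = ⌊$171,367 × 200%/10⌋ = $34,273; SL = ⌊$158,767/8⌋ = $19,845 → take DB $34,273. Book value $137,094.
Year 4: DB = ⌊$137,094 × 200%/10⌋ = $27,418; SL = ⌊$124,494/7⌋ = $17,784 → take DB $27,418. Book value $109,676.
Year 5: DB = ⌊$109,676 × 200%/10⌋ = $21,935; SL = ⌊$97,076/6⌋ = $16,179 → take DB $21,935. Book value $87,741.
Year 6: DB = ⌊$87,741 × 200%/10⌋ = $17,548; SL = ⌊$75,141/5⌋ = $15,028 → take DB $17,548. Book value $70,193.
Year 7: DB = ⌊$70,193 × 200%/10⌋ = $14,038; SL = ⌊$57,593/4⌋ = $14,398 → take SL $14,398. Book value $55,795.
Year 8: DB = ⌊$55,795 × 200%/10⌋ = $11,159; SL = ⌊$43,195/3⌋ = $14,398 → take SL $14,398. Book value $41,397.
Accumulated through year 8 = $267,760 − $41,397 = $226,363.

$226,363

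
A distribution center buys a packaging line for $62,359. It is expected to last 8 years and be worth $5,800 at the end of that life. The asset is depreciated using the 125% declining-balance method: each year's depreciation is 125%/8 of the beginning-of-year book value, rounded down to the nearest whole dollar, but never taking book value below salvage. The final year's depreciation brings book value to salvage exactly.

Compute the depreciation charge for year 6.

$4,167

Depreciable base = $62,359 − $5,800 = $56,559.
Year 1: ⌊$62,359 × 125%/8⌋ = $9,743. Book value $52,616.
Year 2: ⌊$52,616 × 125%/8⌋ = $8,221. Book value $44,395.
Year 3: ⌊$44,395 × 125%/8⌋ = $6,936. Book value $37,459.
Year 4: ⌊$37,459 × 125%/8⌋ = $5,852. Book value $31,607.
Year 5: ⌊$31,607 × 125%/8⌋ = $4,938. Book value $26,669.
Year 6: ⌊$26,669 × 125%/8⌋ = $4,167. Book value $22,502.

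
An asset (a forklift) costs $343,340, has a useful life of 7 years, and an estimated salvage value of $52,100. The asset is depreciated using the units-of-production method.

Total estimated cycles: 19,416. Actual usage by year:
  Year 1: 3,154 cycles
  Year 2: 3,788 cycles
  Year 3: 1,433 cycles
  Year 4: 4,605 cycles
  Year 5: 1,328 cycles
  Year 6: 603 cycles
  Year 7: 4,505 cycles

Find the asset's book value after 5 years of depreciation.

Depreciable base = $343,340 − $52,100 = $291,240.
Rate = $291,240 / 19,416 cycles = $15 per cycle.
Year 1: 3,154 × $15 = $47,310. Book value $296,030.
Year 2: 3,788 × $15 = $56,820. Book value $239,210.
Year 3: 1,433 × $15 = $21,495. Book value $217,715.
Year 4: 4,605 × $15 = $69,075. Book value $148,640.
Year 5: 1,328 × $15 = $19,920. Book value $128,720.

$128,720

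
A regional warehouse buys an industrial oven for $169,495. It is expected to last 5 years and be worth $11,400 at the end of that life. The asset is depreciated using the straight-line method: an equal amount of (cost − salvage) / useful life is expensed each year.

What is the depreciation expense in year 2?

Depreciable base = $169,495 − $11,400 = $158,095.
Annual expense = $158,095 / 5 = $31,619.

$31,619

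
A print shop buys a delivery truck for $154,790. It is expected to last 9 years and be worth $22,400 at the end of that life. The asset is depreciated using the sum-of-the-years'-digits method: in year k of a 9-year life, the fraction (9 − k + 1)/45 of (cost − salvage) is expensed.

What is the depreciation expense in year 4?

Depreciable base = $154,790 − $22,400 = $132,390.
Sum of the years' digits = 9+8+7+6+5+4+3+2+1 = 45.
Year 1: $132,390 × 9/45 = $26,478. Book value $128,312.
Year 2: $132,390 × 8/45 = $23,536. Book value $104,776.
Year 3: $132,390 × 7/45 = $20,594. Book value $84,182.
Year 4: $132,390 × 6/45 = $17,652. Book value $66,530.

$17,652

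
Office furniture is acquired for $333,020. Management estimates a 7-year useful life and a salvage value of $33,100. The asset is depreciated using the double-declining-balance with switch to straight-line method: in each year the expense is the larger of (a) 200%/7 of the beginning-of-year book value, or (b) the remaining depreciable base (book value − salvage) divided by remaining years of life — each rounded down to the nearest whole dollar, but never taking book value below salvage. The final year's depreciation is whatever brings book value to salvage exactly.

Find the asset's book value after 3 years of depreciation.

$121,364

Depreciable base = $333,020 − $33,100 = $299,920.
Year 1: DB = ⌊$333,020 × 200%/7⌋ = $95,148; SL = ⌊$299,920/7⌋ = $42,845 → take DB $95,148. Book value $237,872.
Year 2: DB = ⌊$237,872 × 200%/7⌋ = $67,963; SL = ⌊$204,772/6⌋ = $34,128 → take DB $67,963. Book value $169,909.
Year 3: DB = ⌊$169,909 × 200%/7⌋ = $48,545; SL = ⌊$136,809/5⌋ = $27,361 → take DB $48,545. Book value $121,364.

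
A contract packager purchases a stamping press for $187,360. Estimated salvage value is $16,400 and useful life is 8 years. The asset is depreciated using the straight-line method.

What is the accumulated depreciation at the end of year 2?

Depreciable base = $187,360 − $16,400 = $170,960.
Annual expense = $170,960 / 8 = $21,370.
End of year 1: book value $165,990.
End of year 2: book value $144,620.
Accumulated through year 2 = $187,360 − $144,620 = $42,740.

$42,740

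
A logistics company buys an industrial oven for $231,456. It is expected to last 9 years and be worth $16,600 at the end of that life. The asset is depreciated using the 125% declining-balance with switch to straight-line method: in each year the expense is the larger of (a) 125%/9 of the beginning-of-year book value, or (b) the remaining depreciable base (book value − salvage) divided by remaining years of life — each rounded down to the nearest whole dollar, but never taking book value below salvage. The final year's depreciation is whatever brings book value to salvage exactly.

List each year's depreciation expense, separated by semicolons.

$32,146; $27,681; $23,837; $21,865; $21,865; $21,865; $21,865; $21,866; $21,866

Depreciable base = $231,456 − $16,600 = $214,856.
Year 1: DB = ⌊$231,456 × 125%/9⌋ = $32,146; SL = ⌊$214,856/9⌋ = $23,872 → take DB $32,146. Book value $199,310.
Year 2: DB = ⌊$199,310 × 125%/9⌋ = $27,681; SL = ⌊$182,710/8⌋ = $22,838 → take DB $27,681. Book value $171,629.
Year 3: DB = ⌊$171,629 × 125%/9⌋ = $23,837; SL = ⌊$155,029/7⌋ = $22,147 → take DB $23,837. Book value $147,792.
Year 4: DB = ⌊$147,792 × 125%/9⌋ = $20,526; SL = ⌊$131,192/6⌋ = $21,865 → take SL $21,865. Book value $125,927.
Year 5: DB = ⌊$125,927 × 125%/9⌋ = $17,489; SL = ⌊$109,327/5⌋ = $21,865 → take SL $21,865. Book value $104,062.
Year 6: DB = ⌊$104,062 × 125%/9⌋ = $14,453; SL = ⌊$87,462/4⌋ = $21,865 → take SL $21,865. Book value $82,197.
Year 7: DB = ⌊$82,197 × 125%/9⌋ = $11,416; SL = ⌊$65,597/3⌋ = $21,865 → take SL $21,865. Book value $60,332.
Year 8: DB = ⌊$60,332 × 125%/9⌋ = $8,379; SL = ⌊$43,732/2⌋ = $21,866 → take SL $21,866. Book value $38,466.
Year 9 (final): $38,466 − $16,600 = $21,866. Book value $16,600.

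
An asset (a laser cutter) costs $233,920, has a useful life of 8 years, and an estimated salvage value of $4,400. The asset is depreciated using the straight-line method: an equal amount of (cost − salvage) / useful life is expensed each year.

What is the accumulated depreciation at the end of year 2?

Depreciable base = $233,920 − $4,400 = $229,520.
Annual expense = $229,520 / 8 = $28,690.
End of year 1: book value $205,230.
End of year 2: book value $176,540.
Accumulated through year 2 = $233,920 − $176,540 = $57,380.

$57,380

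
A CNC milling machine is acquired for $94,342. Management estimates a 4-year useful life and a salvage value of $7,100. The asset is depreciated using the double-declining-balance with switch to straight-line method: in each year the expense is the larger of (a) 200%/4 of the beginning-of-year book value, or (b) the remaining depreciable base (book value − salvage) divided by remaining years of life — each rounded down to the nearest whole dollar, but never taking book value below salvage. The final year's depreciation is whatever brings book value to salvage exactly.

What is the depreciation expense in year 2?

$23,585

Depreciable base = $94,342 − $7,100 = $87,242.
Year 1: DB = ⌊$94,342 × 200%/4⌋ = $47,171; SL = ⌊$87,242/4⌋ = $21,810 → take DB $47,171. Book value $47,171.
Year 2: DB = ⌊$47,171 × 200%/4⌋ = $23,585; SL = ⌊$40,071/3⌋ = $13,357 → take DB $23,585. Book value $23,586.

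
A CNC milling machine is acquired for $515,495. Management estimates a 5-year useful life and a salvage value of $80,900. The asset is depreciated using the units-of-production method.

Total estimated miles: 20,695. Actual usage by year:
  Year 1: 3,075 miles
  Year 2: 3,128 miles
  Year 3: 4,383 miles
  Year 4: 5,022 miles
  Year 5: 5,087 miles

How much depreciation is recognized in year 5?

$106,827

Depreciable base = $515,495 − $80,900 = $434,595.
Rate = $434,595 / 20,695 miles = $21 per mile.
Year 1: 3,075 × $21 = $64,575. Book value $450,920.
Year 2: 3,128 × $21 = $65,688. Book value $385,232.
Year 3: 4,383 × $21 = $92,043. Book value $293,189.
Year 4: 5,022 × $21 = $105,462. Book value $187,727.
Year 5: 5,087 × $21 = $106,827. Book value $80,900.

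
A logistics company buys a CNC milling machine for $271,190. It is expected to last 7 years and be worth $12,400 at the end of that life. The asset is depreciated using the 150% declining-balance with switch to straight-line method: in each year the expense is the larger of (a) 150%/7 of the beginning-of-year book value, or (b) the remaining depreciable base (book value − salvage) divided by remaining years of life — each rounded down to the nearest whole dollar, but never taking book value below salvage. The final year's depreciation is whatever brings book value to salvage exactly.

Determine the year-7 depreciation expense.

Depreciable base = $271,190 − $12,400 = $258,790.
Year 1: DB = ⌊$271,190 × 150%/7⌋ = $58,112; SL = ⌊$258,790/7⌋ = $36,970 → take DB $58,112. Book value $213,078.
Year 2: DB = ⌊$213,078 × 150%/7⌋ = $45,659; SL = ⌊$200,678/6⌋ = $33,446 → take DB $45,659. Book value $167,419.
Year 3: DB = ⌊$167,419 × 150%/7⌋ = $35,875; SL = ⌊$155,019/5⌋ = $31,003 → take DB $35,875. Book value $131,544.
Year 4: DB = ⌊$131,544 × 150%/7⌋ = $28,188; SL = ⌊$119,144/4⌋ = $29,786 → take SL $29,786. Book value $101,758.
Year 5: DB = ⌊$101,758 × 150%/7⌋ = $21,805; SL = ⌊$89,358/3⌋ = $29,786 → take SL $29,786. Book value $71,972.
Year 6: DB = ⌊$71,972 × 150%/7⌋ = $15,422; SL = ⌊$59,572/2⌋ = $29,786 → take SL $29,786. Book value $42,186.
Year 7 (final): $42,186 − $12,400 = $29,786. Book value $12,400.

$29,786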